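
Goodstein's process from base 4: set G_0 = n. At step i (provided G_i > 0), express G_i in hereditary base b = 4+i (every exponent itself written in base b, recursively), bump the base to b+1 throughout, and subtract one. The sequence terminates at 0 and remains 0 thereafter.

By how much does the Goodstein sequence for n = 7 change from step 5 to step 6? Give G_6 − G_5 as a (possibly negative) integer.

base 4: 7 = 4 + 3; at 5: 5 + 3 = 8; next = 7
base 5: 7 = 5 + 2; at 6: 6 + 2 = 8; next = 7
base 6: 7 = 6 + 1; at 7: 7 + 1 = 8; next = 7
base 7: 7 = 7; at 8: 8 = 8; next = 7
base 8: 7 = 7; at 9: 7 = 7; next = 6
base 9: 6 = 6; at 10: 6 = 6; next = 5

-1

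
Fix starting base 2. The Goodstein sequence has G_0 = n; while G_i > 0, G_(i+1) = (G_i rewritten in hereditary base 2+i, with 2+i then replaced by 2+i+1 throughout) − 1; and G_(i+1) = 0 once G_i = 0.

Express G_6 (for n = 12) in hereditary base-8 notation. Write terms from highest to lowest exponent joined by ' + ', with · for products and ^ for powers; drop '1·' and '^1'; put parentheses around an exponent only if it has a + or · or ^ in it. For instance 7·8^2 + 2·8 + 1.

step 0: 12 = 2^(2 + 1) + 2^2; sub 3 for 2: 3^(3 + 1) + 3^3; = 108; G_1 = 108−1 = 107
step 1: 107 = 3^(3 + 1) + 2·3^2 + 2·3 + 2; sub 4 for 3: 4^(4 + 1) + 2·4^2 + 2·4 + 2; = 1066; G_2 = 1066−1 = 1065
step 2: 1065 = 4^(4 + 1) + 2·4^2 + 2·4 + 1; sub 5 for 4: 5^(5 + 1) + 2·5^2 + 2·5 + 1; = 15686; G_3 = 15686−1 = 15685
step 3: 15685 = 5^(5 + 1) + 2·5^2 + 2·5; sub 6 for 5: 6^(6 + 1) + 2·6^2 + 2·6; = 280020; G_4 = 280020−1 = 280019
step 4: 280019 = 6^(6 + 1) + 2·6^2 + 6 + 5; sub 7 for 6: 7^(7 + 1) + 2·7^2 + 7 + 5; = 5764911; G_5 = 5764911−1 = 5764910
step 5: 5764910 = 7^(7 + 1) + 2·7^2 + 7 + 4; sub 8 for 7: 8^(8 + 1) + 2·8^2 + 8 + 4; = 134217868; G_6 = 134217868−1 = 134217867
step 6: 134217867 = 8^(8 + 1) + 2·8^2 + 8 + 3; sub 9 for 8: 9^(9 + 1) + 2·9^2 + 9 + 3; = 3486784575; G_7 = 3486784575−1 = 3486784574

8^(8 + 1) + 2·8^2 + 8 + 3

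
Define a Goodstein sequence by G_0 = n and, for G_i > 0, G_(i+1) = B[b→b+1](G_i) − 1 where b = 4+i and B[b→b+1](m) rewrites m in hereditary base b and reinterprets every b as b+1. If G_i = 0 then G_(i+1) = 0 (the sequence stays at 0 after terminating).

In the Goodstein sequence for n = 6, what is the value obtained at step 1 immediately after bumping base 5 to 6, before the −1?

[0] 6 ≡ 4 + 2 (base 4). Lift 5: 7. −1: 6.
[1] 6 ≡ 5 + 1 (base 5). Lift 6: 7. −1: 6.

7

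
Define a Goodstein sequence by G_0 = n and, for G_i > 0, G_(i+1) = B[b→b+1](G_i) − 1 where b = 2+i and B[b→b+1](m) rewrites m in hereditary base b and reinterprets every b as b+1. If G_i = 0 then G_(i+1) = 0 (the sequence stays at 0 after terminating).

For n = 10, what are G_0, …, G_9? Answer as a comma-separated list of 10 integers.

i=0: 10 = 2^(2 + 1) + 2 (b=2); 2→3: 3^(3 + 1) + 3 = 84; 84−1 = 83
i=1: 83 = 3^(3 + 1) + 2 (b=3); 3→4: 4^(4 + 1) + 2 = 1026; 1026−1 = 1025
i=2: 1025 = 4^(4 + 1) + 1 (b=4); 4→5: 5^(5 + 1) + 1 = 15626; 15626−1 = 15625
i=3: 15625 = 5^(5 + 1) (b=5); 5→6: 6^(6 + 1) = 279936; 279936−1 = 279935
i=4: 279935 = 5·6^6 + 5·6^5 + 5·6^4 + 5·6^3 + 5·6^2 + 5·6 + 5 (b=6); 6→7: 5·7^7 + 5·7^5 + 5·7^4 + 5·7^3 + 5·7^2 + 5·7 + 5 = 4215755; 4215755−1 = 4215754
i=5: 4215754 = 5·7^7 + 5·7^5 + 5·7^4 + 5·7^3 + 5·7^2 + 5·7 + 4 (b=7); 7→8: 5·8^8 + 5·8^5 + 5·8^4 + 5·8^3 + 5·8^2 + 5·8 + 4 = 84073324; 84073324−1 = 84073323
i=6: 84073323 = 5·8^8 + 5·8^5 + 5·8^4 + 5·8^3 + 5·8^2 + 5·8 + 3 (b=8); 8→9: 5·9^9 + 5·9^5 + 5·9^4 + 5·9^3 + 5·9^2 + 5·9 + 3 = 1937434593; 1937434593−1 = 1937434592
i=7: 1937434592 = 5·9^9 + 5·9^5 + 5·9^4 + 5·9^3 + 5·9^2 + 5·9 + 2 (b=9); 9→10: 5·10^10 + 5·10^5 + 5·10^4 + 5·10^3 + 5·10^2 + 5·10 + 2 = 50000555552; 50000555552−1 = 50000555551
i=8: 50000555551 = 5·10^10 + 5·10^5 + 5·10^4 + 5·10^3 + 5·10^2 + 5·10 + 1 (b=10); 10→11: 5·11^11 + 5·11^5 + 5·11^4 + 5·11^3 + 5·11^2 + 5·11 + 1 = 1426559238831; 1426559238831−1 = 1426559238830

10, 83, 1025, 15625, 279935, 4215754, 84073323, 1937434592, 50000555551, 1426559238830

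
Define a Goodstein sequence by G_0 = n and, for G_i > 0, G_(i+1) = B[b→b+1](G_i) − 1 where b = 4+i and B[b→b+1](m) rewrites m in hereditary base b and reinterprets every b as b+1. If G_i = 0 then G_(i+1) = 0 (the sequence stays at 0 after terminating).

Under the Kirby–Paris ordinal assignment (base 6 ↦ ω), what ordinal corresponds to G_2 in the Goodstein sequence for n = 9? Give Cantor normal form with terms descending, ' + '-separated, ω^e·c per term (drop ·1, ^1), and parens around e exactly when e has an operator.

ω + 5

[0] 9 ≡ 2·4 + 1 (base 4). Lift 5: 11. −1: 10.
[1] 10 ≡ 2·5 (base 5). Lift 6: 12. −1: 11.
[2] 11 ≡ 6 + 5 (base 6). Lift 7: 12. −1: 11.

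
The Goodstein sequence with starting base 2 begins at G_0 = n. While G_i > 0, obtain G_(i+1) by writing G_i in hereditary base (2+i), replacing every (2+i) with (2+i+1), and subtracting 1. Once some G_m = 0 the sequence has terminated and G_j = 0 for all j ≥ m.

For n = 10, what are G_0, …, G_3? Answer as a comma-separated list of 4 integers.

step 0: 10 = 2^(2 + 1) + 2; sub 3 for 2: 3^(3 + 1) + 3; = 84; G_1 = 84−1 = 83
step 1: 83 = 3^(3 + 1) + 2; sub 4 for 3: 4^(4 + 1) + 2; = 1026; G_2 = 1026−1 = 1025
step 2: 1025 = 4^(4 + 1) + 1; sub 5 for 4: 5^(5 + 1) + 1; = 15626; G_3 = 15626−1 = 15625

10, 83, 1025, 15625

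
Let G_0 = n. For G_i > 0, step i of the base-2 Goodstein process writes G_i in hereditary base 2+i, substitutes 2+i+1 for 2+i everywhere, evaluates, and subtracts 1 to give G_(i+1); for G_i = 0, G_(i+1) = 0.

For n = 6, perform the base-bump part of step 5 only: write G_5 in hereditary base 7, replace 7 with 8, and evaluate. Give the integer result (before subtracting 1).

base 2: 6 = 2^2 + 2; at 3: 3^3 + 3 = 30; next = 29
base 3: 29 = 3^3 + 2; at 4: 4^4 + 2 = 258; next = 257
base 4: 257 = 4^4 + 1; at 5: 5^5 + 1 = 3126; next = 3125
base 5: 3125 = 5^5; at 6: 6^6 = 46656; next = 46655
base 6: 46655 = 5·6^5 + 5·6^4 + 5·6^3 + 5·6^2 + 5·6 + 5; at 7: 5·7^5 + 5·7^4 + 5·7^3 + 5·7^2 + 5·7 + 5 = 98040; next = 98039
base 7: 98039 = 5·7^5 + 5·7^4 + 5·7^3 + 5·7^2 + 5·7 + 4; at 8: 5·8^5 + 5·8^4 + 5·8^3 + 5·8^2 + 5·8 + 4 = 187244; next = 187243

187244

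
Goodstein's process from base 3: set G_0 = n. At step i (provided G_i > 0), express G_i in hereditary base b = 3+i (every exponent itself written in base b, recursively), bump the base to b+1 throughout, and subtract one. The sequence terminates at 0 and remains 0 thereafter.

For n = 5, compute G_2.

[0] 5 ≡ 3 + 2 (base 3). Lift 4: 6. −1: 5.
[1] 5 ≡ 4 + 1 (base 4). Lift 5: 6. −1: 5.
[2] 5 ≡ 5 (base 5). Lift 6: 6. −1: 5.

5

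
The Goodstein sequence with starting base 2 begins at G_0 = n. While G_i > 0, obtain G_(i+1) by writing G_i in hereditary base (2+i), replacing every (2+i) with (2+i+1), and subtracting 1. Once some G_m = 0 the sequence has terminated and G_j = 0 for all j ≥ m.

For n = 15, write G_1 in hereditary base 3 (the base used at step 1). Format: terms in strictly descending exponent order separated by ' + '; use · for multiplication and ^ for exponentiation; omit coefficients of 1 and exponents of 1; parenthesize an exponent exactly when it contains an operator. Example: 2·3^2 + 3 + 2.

3^(3 + 1) + 3^3 + 3

i=0: 15 = 2^(2 + 1) + 2^2 + 2 + 1 (b=2); 2→3: 3^(3 + 1) + 3^3 + 3 + 1 = 112; 112−1 = 111
i=1: 111 = 3^(3 + 1) + 3^3 + 3 (b=3); 3→4: 4^(4 + 1) + 4^4 + 4 = 1284; 1284−1 = 1283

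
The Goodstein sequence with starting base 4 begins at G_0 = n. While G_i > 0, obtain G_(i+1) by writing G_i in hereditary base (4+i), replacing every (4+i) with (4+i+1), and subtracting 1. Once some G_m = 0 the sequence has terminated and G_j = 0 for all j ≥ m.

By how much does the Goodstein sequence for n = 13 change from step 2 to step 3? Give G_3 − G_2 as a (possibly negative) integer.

1

(0) 13|_4 = 3·4 + 1 ↦ 3·5 + 1|_5 = 16 ⇒ 15
(1) 15|_5 = 3·5 ↦ 3·6|_6 = 18 ⇒ 17
(2) 17|_6 = 2·6 + 5 ↦ 2·7 + 5|_7 = 19 ⇒ 18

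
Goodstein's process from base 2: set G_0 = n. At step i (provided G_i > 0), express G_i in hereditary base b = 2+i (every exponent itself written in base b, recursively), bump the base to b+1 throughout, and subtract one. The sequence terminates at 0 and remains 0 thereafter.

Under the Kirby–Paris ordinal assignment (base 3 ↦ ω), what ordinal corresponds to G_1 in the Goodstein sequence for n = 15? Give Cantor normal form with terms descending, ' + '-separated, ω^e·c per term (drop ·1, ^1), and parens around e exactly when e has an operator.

ω^(ω + 1) + ω^ω + ω

15 —HB2→ 2^(2 + 1) + 2^2 + 2 + 1 —bump→ 3^(3 + 1) + 3^3 + 3 + 1 = 112 —(−1)→ 111
111 —HB3→ 3^(3 + 1) + 3^3 + 3 —bump→ 4^(4 + 1) + 4^4 + 4 = 1284 —(−1)→ 1283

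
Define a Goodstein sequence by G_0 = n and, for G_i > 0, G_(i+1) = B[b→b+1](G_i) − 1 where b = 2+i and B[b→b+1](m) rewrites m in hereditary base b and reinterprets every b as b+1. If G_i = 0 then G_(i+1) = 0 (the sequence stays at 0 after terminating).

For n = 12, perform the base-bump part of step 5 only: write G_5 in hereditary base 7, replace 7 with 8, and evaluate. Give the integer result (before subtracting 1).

i=0: 12 = 2^(2 + 1) + 2^2 (b=2); 2→3: 3^(3 + 1) + 3^3 = 108; 108−1 = 107
i=1: 107 = 3^(3 + 1) + 2·3^2 + 2·3 + 2 (b=3); 3→4: 4^(4 + 1) + 2·4^2 + 2·4 + 2 = 1066; 1066−1 = 1065
i=2: 1065 = 4^(4 + 1) + 2·4^2 + 2·4 + 1 (b=4); 4→5: 5^(5 + 1) + 2·5^2 + 2·5 + 1 = 15686; 15686−1 = 15685
i=3: 15685 = 5^(5 + 1) + 2·5^2 + 2·5 (b=5); 5→6: 6^(6 + 1) + 2·6^2 + 2·6 = 280020; 280020−1 = 280019
i=4: 280019 = 6^(6 + 1) + 2·6^2 + 6 + 5 (b=6); 6→7: 7^(7 + 1) + 2·7^2 + 7 + 5 = 5764911; 5764911−1 = 5764910
i=5: 5764910 = 7^(7 + 1) + 2·7^2 + 7 + 4 (b=7); 7→8: 8^(8 + 1) + 2·8^2 + 8 + 4 = 134217868; 134217868−1 = 134217867

134217868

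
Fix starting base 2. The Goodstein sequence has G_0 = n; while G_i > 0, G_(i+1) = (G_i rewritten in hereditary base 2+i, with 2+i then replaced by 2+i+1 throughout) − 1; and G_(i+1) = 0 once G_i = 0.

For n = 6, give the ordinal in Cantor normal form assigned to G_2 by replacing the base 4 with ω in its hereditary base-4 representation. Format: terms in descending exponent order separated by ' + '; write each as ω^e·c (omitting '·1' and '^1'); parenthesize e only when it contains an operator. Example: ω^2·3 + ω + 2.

i=0: 6 = 2^2 + 2 (b=2); 2→3: 3^3 + 3 = 30; 30−1 = 29
i=1: 29 = 3^3 + 2 (b=3); 3→4: 4^4 + 2 = 258; 258−1 = 257

ω^ω + 1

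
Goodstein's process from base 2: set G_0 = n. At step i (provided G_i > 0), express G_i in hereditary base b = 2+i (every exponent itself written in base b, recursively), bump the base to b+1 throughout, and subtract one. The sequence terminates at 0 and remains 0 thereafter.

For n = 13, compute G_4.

280711

step 0: 13 = 2^(2 + 1) + 2^2 + 1; sub 3 for 2: 3^(3 + 1) + 3^3 + 1; = 109; G_1 = 109−1 = 108
step 1: 108 = 3^(3 + 1) + 3^3; sub 4 for 3: 4^(4 + 1) + 4^4; = 1280; G_2 = 1280−1 = 1279
step 2: 1279 = 4^(4 + 1) + 3·4^3 + 3·4^2 + 3·4 + 3; sub 5 for 4: 5^(5 + 1) + 3·5^3 + 3·5^2 + 3·5 + 3; = 16093; G_3 = 16093−1 = 16092
step 3: 16092 = 5^(5 + 1) + 3·5^3 + 3·5^2 + 3·5 + 2; sub 6 for 5: 6^(6 + 1) + 3·6^3 + 3·6^2 + 3·6 + 2; = 280712; G_4 = 280712−1 = 280711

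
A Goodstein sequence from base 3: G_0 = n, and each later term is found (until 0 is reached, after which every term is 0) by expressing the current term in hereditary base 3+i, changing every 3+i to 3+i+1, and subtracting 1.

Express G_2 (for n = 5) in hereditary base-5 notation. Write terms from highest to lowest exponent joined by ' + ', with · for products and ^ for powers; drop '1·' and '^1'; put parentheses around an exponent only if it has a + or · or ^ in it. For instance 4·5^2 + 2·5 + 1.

5

5 —HB3→ 3 + 2 —bump→ 4 + 2 = 6 —(−1)→ 5
5 —HB4→ 4 + 1 —bump→ 5 + 1 = 6 —(−1)→ 5
5 —HB5→ 5 —bump→ 6 = 6 —(−1)→ 5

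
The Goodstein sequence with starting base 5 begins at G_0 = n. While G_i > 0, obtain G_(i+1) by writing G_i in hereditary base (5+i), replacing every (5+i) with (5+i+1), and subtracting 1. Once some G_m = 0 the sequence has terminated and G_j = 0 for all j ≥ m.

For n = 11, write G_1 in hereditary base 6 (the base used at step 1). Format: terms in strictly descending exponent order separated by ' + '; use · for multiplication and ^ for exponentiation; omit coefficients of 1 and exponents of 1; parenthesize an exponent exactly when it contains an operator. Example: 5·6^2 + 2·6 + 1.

2·6

[0] 11 ≡ 2·5 + 1 (base 5). Lift 6: 13. −1: 12.
[1] 12 ≡ 2·6 (base 6). Lift 7: 14. −1: 13.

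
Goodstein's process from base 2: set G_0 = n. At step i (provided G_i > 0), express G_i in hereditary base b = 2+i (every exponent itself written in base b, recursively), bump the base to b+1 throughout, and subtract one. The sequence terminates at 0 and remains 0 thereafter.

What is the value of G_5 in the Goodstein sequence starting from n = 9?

[0] 9 ≡ 2^(2 + 1) + 1 (base 2). Lift 3: 82. −1: 81.
[1] 81 ≡ 3^(3 + 1) (base 3). Lift 4: 1024. −1: 1023.
[2] 1023 ≡ 3·4^4 + 3·4^3 + 3·4^2 + 3·4 + 3 (base 4). Lift 5: 9843. −1: 9842.
[3] 9842 ≡ 3·5^5 + 3·5^3 + 3·5^2 + 3·5 + 2 (base 5). Lift 6: 140744. −1: 140743.
[4] 140743 ≡ 3·6^6 + 3·6^3 + 3·6^2 + 3·6 + 1 (base 6). Lift 7: 2471827. −1: 2471826.
[5] 2471826 ≡ 3·7^7 + 3·7^3 + 3·7^2 + 3·7 (base 7). Lift 8: 50333400. −1: 50333399.

2471826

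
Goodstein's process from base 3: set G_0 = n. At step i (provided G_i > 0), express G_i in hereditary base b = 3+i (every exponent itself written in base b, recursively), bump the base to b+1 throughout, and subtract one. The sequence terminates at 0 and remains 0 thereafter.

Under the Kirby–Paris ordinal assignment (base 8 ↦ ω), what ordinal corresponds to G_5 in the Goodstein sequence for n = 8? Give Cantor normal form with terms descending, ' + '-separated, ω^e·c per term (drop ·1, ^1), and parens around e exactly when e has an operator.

G_0 = 8. HB_3(8) = 2·3 + 2. Bump = 10. G_1 = 9.
G_1 = 9. HB_4(9) = 2·4 + 1. Bump = 11. G_2 = 10.
G_2 = 10. HB_5(10) = 2·5. Bump = 12. G_3 = 11.
G_3 = 11. HB_6(11) = 6 + 5. Bump = 12. G_4 = 11.
G_4 = 11. HB_7(11) = 7 + 4. Bump = 12. G_5 = 11.
G_5 = 11. HB_8(11) = 8 + 3. Bump = 12. G_6 = 11.

ω + 3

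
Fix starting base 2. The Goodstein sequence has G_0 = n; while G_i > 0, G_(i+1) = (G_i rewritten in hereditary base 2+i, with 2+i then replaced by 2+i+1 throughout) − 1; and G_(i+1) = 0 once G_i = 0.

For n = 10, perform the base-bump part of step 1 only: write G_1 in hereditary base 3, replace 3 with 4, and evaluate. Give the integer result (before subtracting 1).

base 2: 10 = 2^(2 + 1) + 2; at 3: 3^(3 + 1) + 3 = 84; next = 83
base 3: 83 = 3^(3 + 1) + 2; at 4: 4^(4 + 1) + 2 = 1026; next = 1025

1026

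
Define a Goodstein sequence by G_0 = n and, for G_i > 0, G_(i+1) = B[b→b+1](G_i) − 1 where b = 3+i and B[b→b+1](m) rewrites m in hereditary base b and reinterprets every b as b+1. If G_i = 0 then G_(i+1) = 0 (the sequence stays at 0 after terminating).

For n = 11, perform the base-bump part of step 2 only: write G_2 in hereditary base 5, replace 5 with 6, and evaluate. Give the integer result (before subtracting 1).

36

G_0 = 11. HB_3(11) = 3^2 + 2. Bump = 18. G_1 = 17.
G_1 = 17. HB_4(17) = 4^2 + 1. Bump = 26. G_2 = 25.
G_2 = 25. HB_5(25) = 5^2. Bump = 36. G_3 = 35.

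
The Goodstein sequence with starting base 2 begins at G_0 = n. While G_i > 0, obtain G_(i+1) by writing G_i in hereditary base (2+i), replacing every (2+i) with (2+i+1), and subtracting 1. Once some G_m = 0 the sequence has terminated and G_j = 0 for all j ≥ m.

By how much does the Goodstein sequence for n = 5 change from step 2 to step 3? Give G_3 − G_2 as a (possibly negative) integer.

212

G_0=5  [base 2] 2^2 + 1  →[2↦3]→  3^3 + 1 = 28  −1 ⇒ G_1=27
G_1=27  [base 3] 3^3  →[3↦4]→  4^4 = 256  −1 ⇒ G_2=255
G_2=255  [base 4] 3·4^3 + 3·4^2 + 3·4 + 3  →[4↦5]→  3·5^3 + 3·5^2 + 3·5 + 3 = 468  −1 ⇒ G_3=467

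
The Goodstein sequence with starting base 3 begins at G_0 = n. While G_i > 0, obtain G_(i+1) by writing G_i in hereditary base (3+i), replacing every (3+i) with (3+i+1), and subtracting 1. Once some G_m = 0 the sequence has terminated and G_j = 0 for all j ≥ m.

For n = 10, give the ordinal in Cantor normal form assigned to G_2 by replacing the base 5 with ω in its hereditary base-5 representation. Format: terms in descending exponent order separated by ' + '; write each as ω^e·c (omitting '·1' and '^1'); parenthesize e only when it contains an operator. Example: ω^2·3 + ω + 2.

10 —HB3→ 3^2 + 1 —bump→ 4^2 + 1 = 17 —(−1)→ 16
16 —HB4→ 4^2 —bump→ 5^2 = 25 —(−1)→ 24
24 —HB5→ 4·5 + 4 —bump→ 4·6 + 4 = 28 —(−1)→ 27

ω·4 + 4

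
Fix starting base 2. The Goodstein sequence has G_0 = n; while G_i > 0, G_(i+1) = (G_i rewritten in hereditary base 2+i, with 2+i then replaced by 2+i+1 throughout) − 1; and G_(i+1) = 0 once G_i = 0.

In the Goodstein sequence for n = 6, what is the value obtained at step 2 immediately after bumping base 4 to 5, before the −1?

3126

G_0 = 6. HB_2(6) = 2^2 + 2. Bump = 30. G_1 = 29.
G_1 = 29. HB_3(29) = 3^3 + 2. Bump = 258. G_2 = 257.
G_2 = 257. HB_4(257) = 4^4 + 1. Bump = 3126. G_3 = 3125.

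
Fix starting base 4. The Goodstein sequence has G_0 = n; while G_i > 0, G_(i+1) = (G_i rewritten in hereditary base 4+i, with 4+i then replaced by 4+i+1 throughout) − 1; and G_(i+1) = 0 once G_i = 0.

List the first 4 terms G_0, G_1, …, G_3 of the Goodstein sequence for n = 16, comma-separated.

(0) 16|_4 = 4^2 ↦ 5^2|_5 = 25 ⇒ 24
(1) 24|_5 = 4·5 + 4 ↦ 4·6 + 4|_6 = 28 ⇒ 27
(2) 27|_6 = 4·6 + 3 ↦ 4·7 + 3|_7 = 31 ⇒ 30

16, 24, 27, 30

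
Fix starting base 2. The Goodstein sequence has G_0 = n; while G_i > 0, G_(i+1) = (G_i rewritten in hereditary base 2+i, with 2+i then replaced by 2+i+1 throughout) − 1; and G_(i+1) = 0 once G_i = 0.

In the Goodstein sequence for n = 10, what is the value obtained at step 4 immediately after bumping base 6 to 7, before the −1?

i=0: 10 = 2^(2 + 1) + 2 (b=2); 2→3: 3^(3 + 1) + 3 = 84; 84−1 = 83
i=1: 83 = 3^(3 + 1) + 2 (b=3); 3→4: 4^(4 + 1) + 2 = 1026; 1026−1 = 1025
i=2: 1025 = 4^(4 + 1) + 1 (b=4); 4→5: 5^(5 + 1) + 1 = 15626; 15626−1 = 15625
i=3: 15625 = 5^(5 + 1) (b=5); 5→6: 6^(6 + 1) = 279936; 279936−1 = 279935
i=4: 279935 = 5·6^6 + 5·6^5 + 5·6^4 + 5·6^3 + 5·6^2 + 5·6 + 5 (b=6); 6→7: 5·7^7 + 5·7^5 + 5·7^4 + 5·7^3 + 5·7^2 + 5·7 + 5 = 4215755; 4215755−1 = 4215754

4215755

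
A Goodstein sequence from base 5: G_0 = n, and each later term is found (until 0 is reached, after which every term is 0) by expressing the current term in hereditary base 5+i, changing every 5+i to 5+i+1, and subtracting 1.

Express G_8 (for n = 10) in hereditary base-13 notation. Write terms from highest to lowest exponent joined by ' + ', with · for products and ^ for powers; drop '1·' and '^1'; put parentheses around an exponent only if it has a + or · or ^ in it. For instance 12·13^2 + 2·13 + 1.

[0] 10 ≡ 2·5 (base 5). Lift 6: 12. −1: 11.
[1] 11 ≡ 6 + 5 (base 6). Lift 7: 12. −1: 11.
[2] 11 ≡ 7 + 4 (base 7). Lift 8: 12. −1: 11.
[3] 11 ≡ 8 + 3 (base 8). Lift 9: 12. −1: 11.
[4] 11 ≡ 9 + 2 (base 9). Lift 10: 12. −1: 11.
[5] 11 ≡ 10 + 1 (base 10). Lift 11: 12. −1: 11.
[6] 11 ≡ 11 (base 11). Lift 12: 12. −1: 11.
[7] 11 ≡ 11 (base 12). Lift 13: 11. −1: 10.
[8] 10 ≡ 10 (base 13). Lift 14: 10. −1: 9.

10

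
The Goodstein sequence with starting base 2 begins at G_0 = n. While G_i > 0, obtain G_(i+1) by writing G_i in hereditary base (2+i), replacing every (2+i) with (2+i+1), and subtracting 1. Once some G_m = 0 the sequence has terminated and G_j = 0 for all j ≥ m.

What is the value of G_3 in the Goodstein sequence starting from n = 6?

3125

6 —HB2→ 2^2 + 2 —bump→ 3^3 + 3 = 30 —(−1)→ 29
29 —HB3→ 3^3 + 2 —bump→ 4^4 + 2 = 258 —(−1)→ 257
257 —HB4→ 4^4 + 1 —bump→ 5^5 + 1 = 3126 —(−1)→ 3125
3125 —HB5→ 5^5 —bump→ 6^6 = 46656 —(−1)→ 46655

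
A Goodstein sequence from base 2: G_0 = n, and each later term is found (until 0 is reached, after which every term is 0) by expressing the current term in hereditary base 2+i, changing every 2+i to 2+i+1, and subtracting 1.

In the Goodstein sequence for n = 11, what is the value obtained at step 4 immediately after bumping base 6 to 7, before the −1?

5764802

G_0 = 11. HB_2(11) = 2^(2 + 1) + 2 + 1. Bump = 85. G_1 = 84.
G_1 = 84. HB_3(84) = 3^(3 + 1) + 3. Bump = 1028. G_2 = 1027.
G_2 = 1027. HB_4(1027) = 4^(4 + 1) + 3. Bump = 15628. G_3 = 15627.
G_3 = 15627. HB_5(15627) = 5^(5 + 1) + 2. Bump = 279938. G_4 = 279937.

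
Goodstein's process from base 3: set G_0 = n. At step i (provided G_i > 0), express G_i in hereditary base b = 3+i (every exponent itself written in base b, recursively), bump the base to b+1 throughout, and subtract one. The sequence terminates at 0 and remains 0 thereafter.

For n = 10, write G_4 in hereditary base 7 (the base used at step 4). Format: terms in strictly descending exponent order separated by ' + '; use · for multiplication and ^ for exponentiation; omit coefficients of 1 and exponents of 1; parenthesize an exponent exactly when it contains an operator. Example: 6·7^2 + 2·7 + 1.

4·7 + 2

[0] 10 ≡ 3^2 + 1 (base 3). Lift 4: 17. −1: 16.
[1] 16 ≡ 4^2 (base 4). Lift 5: 25. −1: 24.
[2] 24 ≡ 4·5 + 4 (base 5). Lift 6: 28. −1: 27.
[3] 27 ≡ 4·6 + 3 (base 6). Lift 7: 31. −1: 30.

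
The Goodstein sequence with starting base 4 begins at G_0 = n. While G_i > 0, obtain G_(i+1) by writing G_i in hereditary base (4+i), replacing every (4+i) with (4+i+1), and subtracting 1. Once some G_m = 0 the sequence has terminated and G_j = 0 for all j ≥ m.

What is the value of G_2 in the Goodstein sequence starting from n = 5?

i=0: 5 = 4 + 1 (b=4); 4→5: 5 + 1 = 6; 6−1 = 5
i=1: 5 = 5 (b=5); 5→6: 6 = 6; 6−1 = 5
i=2: 5 = 5 (b=6); 6→7: 5 = 5; 5−1 = 4

5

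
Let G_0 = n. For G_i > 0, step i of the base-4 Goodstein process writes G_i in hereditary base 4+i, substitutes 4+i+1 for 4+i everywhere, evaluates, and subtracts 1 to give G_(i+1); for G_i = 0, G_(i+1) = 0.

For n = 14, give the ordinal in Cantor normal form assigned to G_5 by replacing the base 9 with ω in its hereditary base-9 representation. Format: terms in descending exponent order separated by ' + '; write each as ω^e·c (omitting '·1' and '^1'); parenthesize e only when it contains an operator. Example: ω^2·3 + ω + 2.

G_0 = 14. HB_4(14) = 3·4 + 2. Bump = 17. G_1 = 16.
G_1 = 16. HB_5(16) = 3·5 + 1. Bump = 19. G_2 = 18.
G_2 = 18. HB_6(18) = 3·6. Bump = 21. G_3 = 20.
G_3 = 20. HB_7(20) = 2·7 + 6. Bump = 22. G_4 = 21.
G_4 = 21. HB_8(21) = 2·8 + 5. Bump = 23. G_5 = 22.
G_5 = 22. HB_9(22) = 2·9 + 4. Bump = 24. G_6 = 23.

ω·2 + 4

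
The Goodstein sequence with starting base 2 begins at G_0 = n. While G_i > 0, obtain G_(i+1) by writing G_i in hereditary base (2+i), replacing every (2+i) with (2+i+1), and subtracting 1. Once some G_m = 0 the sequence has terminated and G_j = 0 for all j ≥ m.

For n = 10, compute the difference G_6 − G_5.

10 —HB2→ 2^(2 + 1) + 2 —bump→ 3^(3 + 1) + 3 = 84 —(−1)→ 83
83 —HB3→ 3^(3 + 1) + 2 —bump→ 4^(4 + 1) + 2 = 1026 —(−1)→ 1025
1025 —HB4→ 4^(4 + 1) + 1 —bump→ 5^(5 + 1) + 1 = 15626 —(−1)→ 15625
15625 —HB5→ 5^(5 + 1) —bump→ 6^(6 + 1) = 279936 —(−1)→ 279935
279935 —HB6→ 5·6^6 + 5·6^5 + 5·6^4 + 5·6^3 + 5·6^2 + 5·6 + 5 —bump→ 5·7^7 + 5·7^5 + 5·7^4 + 5·7^3 + 5·7^2 + 5·7 + 5 = 4215755 —(−1)→ 4215754
4215754 —HB7→ 5·7^7 + 5·7^5 + 5·7^4 + 5·7^3 + 5·7^2 + 5·7 + 4 —bump→ 5·8^8 + 5·8^5 + 5·8^4 + 5·8^3 + 5·8^2 + 5·8 + 4 = 84073324 —(−1)→ 84073323

79857569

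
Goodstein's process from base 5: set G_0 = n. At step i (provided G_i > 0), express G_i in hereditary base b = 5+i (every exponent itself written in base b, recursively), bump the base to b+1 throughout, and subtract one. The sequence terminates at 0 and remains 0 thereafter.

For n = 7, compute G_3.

i=0: 7 = 5 + 2 (b=5); 5→6: 6 + 2 = 8; 8−1 = 7
i=1: 7 = 6 + 1 (b=6); 6→7: 7 + 1 = 8; 8−1 = 7
i=2: 7 = 7 (b=7); 7→8: 8 = 8; 8−1 = 7
i=3: 7 = 7 (b=8); 8→9: 7 = 7; 7−1 = 6

7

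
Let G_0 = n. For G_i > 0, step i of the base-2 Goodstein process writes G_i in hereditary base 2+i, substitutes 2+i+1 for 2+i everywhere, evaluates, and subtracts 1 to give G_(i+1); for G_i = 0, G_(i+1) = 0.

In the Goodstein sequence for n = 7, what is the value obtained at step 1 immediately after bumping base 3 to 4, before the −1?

260

7 —HB2→ 2^2 + 2 + 1 —bump→ 3^3 + 3 + 1 = 31 —(−1)→ 30
30 —HB3→ 3^3 + 3 —bump→ 4^4 + 4 = 260 —(−1)→ 259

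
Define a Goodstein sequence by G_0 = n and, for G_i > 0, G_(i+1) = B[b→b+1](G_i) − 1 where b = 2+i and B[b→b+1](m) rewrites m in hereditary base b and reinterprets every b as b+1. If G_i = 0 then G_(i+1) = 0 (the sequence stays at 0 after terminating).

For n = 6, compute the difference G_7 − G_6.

G_0=6  [base 2] 2^2 + 2  →[2↦3]→  3^3 + 3 = 30  −1 ⇒ G_1=29
G_1=29  [base 3] 3^3 + 2  →[3↦4]→  4^4 + 2 = 258  −1 ⇒ G_2=257
G_2=257  [base 4] 4^4 + 1  →[4↦5]→  5^5 + 1 = 3126  −1 ⇒ G_3=3125
G_3=3125  [base 5] 5^5  →[5↦6]→  6^6 = 46656  −1 ⇒ G_4=46655
G_4=46655  [base 6] 5·6^5 + 5·6^4 + 5·6^3 + 5·6^2 + 5·6 + 5  →[6↦7]→  5·7^5 + 5·7^4 + 5·7^3 + 5·7^2 + 5·7 + 5 = 98040  −1 ⇒ G_5=98039
G_5=98039  [base 7] 5·7^5 + 5·7^4 + 5·7^3 + 5·7^2 + 5·7 + 4  →[7↦8]→  5·8^5 + 5·8^4 + 5·8^3 + 5·8^2 + 5·8 + 4 = 187244  −1 ⇒ G_6=187243
G_6=187243  [base 8] 5·8^5 + 5·8^4 + 5·8^3 + 5·8^2 + 5·8 + 3  →[8↦9]→  5·9^5 + 5·9^4 + 5·9^3 + 5·9^2 + 5·9 + 3 = 332148  −1 ⇒ G_7=332147

144904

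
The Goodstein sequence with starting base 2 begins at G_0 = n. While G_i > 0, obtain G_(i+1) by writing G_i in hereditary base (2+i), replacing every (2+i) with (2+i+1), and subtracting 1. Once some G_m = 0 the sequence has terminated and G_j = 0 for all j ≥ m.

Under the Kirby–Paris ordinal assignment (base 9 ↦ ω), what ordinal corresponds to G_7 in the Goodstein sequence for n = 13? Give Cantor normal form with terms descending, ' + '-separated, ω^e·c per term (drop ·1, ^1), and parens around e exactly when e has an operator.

step 0: 13 = 2^(2 + 1) + 2^2 + 1; sub 3 for 2: 3^(3 + 1) + 3^3 + 1; = 109; G_1 = 109−1 = 108
step 1: 108 = 3^(3 + 1) + 3^3; sub 4 for 3: 4^(4 + 1) + 4^4; = 1280; G_2 = 1280−1 = 1279
step 2: 1279 = 4^(4 + 1) + 3·4^3 + 3·4^2 + 3·4 + 3; sub 5 for 4: 5^(5 + 1) + 3·5^3 + 3·5^2 + 3·5 + 3; = 16093; G_3 = 16093−1 = 16092
step 3: 16092 = 5^(5 + 1) + 3·5^3 + 3·5^2 + 3·5 + 2; sub 6 for 5: 6^(6 + 1) + 3·6^3 + 3·6^2 + 3·6 + 2; = 280712; G_4 = 280712−1 = 280711
step 4: 280711 = 6^(6 + 1) + 3·6^3 + 3·6^2 + 3·6 + 1; sub 7 for 6: 7^(7 + 1) + 3·7^3 + 3·7^2 + 3·7 + 1; = 5765999; G_5 = 5765999−1 = 5765998
step 5: 5765998 = 7^(7 + 1) + 3·7^3 + 3·7^2 + 3·7; sub 8 for 7: 8^(8 + 1) + 3·8^3 + 3·8^2 + 3·8; = 134219480; G_6 = 134219480−1 = 134219479
step 6: 134219479 = 8^(8 + 1) + 3·8^3 + 3·8^2 + 2·8 + 7; sub 9 for 8: 9^(9 + 1) + 3·9^3 + 3·9^2 + 2·9 + 7; = 3486786856; G_7 = 3486786856−1 = 3486786855
step 7: 3486786855 = 9^(9 + 1) + 3·9^3 + 3·9^2 + 2·9 + 6; sub 10 for 9: 10^(10 + 1) + 3·10^3 + 3·10^2 + 2·10 + 6; = 100000003326; G_8 = 100000003326−1 = 100000003325

ω^(ω + 1) + ω^3·3 + ω^2·3 + ω·2 + 6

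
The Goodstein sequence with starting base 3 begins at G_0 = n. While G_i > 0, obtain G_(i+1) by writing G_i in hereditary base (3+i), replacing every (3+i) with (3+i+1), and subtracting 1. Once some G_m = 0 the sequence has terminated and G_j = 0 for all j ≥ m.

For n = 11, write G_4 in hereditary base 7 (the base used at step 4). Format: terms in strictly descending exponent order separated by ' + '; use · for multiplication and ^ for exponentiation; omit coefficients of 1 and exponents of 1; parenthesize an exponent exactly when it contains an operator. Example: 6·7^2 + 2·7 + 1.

5·7 + 4

step 0: 11 = 3^2 + 2; sub 4 for 3: 4^2 + 2; = 18; G_1 = 18−1 = 17
step 1: 17 = 4^2 + 1; sub 5 for 4: 5^2 + 1; = 26; G_2 = 26−1 = 25
step 2: 25 = 5^2; sub 6 for 5: 6^2; = 36; G_3 = 36−1 = 35
step 3: 35 = 5·6 + 5; sub 7 for 6: 5·7 + 5; = 40; G_4 = 40−1 = 39
step 4: 39 = 5·7 + 4; sub 8 for 7: 5·8 + 4; = 44; G_5 = 44−1 = 43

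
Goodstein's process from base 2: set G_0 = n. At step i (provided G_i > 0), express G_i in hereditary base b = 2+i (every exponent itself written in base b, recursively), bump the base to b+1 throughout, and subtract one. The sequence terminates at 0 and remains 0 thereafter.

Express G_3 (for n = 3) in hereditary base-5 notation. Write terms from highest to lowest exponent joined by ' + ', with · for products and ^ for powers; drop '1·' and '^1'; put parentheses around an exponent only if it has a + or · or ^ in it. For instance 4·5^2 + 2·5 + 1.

[0] 3 ≡ 2 + 1 (base 2). Lift 3: 4. −1: 3.
[1] 3 ≡ 3 (base 3). Lift 4: 4. −1: 3.
[2] 3 ≡ 3 (base 4). Lift 5: 3. −1: 2.
[3] 2 ≡ 2 (base 5). Lift 6: 2. −1: 1.

2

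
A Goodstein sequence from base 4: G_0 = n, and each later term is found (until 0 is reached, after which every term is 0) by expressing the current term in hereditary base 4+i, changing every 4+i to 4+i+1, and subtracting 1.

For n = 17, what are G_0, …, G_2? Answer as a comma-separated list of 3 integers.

17, 25, 35

step 0: 17 = 4^2 + 1; sub 5 for 4: 5^2 + 1; = 26; G_1 = 26−1 = 25
step 1: 25 = 5^2; sub 6 for 5: 6^2; = 36; G_2 = 36−1 = 35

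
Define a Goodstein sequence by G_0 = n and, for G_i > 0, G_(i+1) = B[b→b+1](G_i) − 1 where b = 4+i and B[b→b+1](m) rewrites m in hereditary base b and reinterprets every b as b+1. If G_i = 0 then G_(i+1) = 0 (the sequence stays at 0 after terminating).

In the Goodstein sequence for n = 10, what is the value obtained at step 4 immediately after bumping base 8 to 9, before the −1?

(0) 10|_4 = 2·4 + 2 ↦ 2·5 + 2|_5 = 12 ⇒ 11
(1) 11|_5 = 2·5 + 1 ↦ 2·6 + 1|_6 = 13 ⇒ 12
(2) 12|_6 = 2·6 ↦ 2·7|_7 = 14 ⇒ 13
(3) 13|_7 = 7 + 6 ↦ 8 + 6|_8 = 14 ⇒ 13
(4) 13|_8 = 8 + 5 ↦ 9 + 5|_9 = 14 ⇒ 13

14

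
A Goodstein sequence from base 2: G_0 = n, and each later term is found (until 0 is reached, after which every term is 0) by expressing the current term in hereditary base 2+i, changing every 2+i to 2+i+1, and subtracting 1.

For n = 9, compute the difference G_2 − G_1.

942

base 2: 9 = 2^(2 + 1) + 1; at 3: 3^(3 + 1) + 1 = 82; next = 81
base 3: 81 = 3^(3 + 1); at 4: 4^(4 + 1) = 1024; next = 1023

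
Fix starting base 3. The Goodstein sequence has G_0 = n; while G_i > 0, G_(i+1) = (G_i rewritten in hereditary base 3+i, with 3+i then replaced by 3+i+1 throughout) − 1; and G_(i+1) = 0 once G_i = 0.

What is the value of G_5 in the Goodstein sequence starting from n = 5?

3

base 3: 5 = 3 + 2; at 4: 4 + 2 = 6; next = 5
base 4: 5 = 4 + 1; at 5: 5 + 1 = 6; next = 5
base 5: 5 = 5; at 6: 6 = 6; next = 5
base 6: 5 = 5; at 7: 5 = 5; next = 4
base 7: 4 = 4; at 8: 4 = 4; next = 3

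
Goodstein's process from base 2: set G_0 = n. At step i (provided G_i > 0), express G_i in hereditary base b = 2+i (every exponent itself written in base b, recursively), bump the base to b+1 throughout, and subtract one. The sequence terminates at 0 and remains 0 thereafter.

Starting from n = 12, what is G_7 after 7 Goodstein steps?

3486784574

step 0: 12 = 2^(2 + 1) + 2^2; sub 3 for 2: 3^(3 + 1) + 3^3; = 108; G_1 = 108−1 = 107
step 1: 107 = 3^(3 + 1) + 2·3^2 + 2·3 + 2; sub 4 for 3: 4^(4 + 1) + 2·4^2 + 2·4 + 2; = 1066; G_2 = 1066−1 = 1065
step 2: 1065 = 4^(4 + 1) + 2·4^2 + 2·4 + 1; sub 5 for 4: 5^(5 + 1) + 2·5^2 + 2·5 + 1; = 15686; G_3 = 15686−1 = 15685
step 3: 15685 = 5^(5 + 1) + 2·5^2 + 2·5; sub 6 for 5: 6^(6 + 1) + 2·6^2 + 2·6; = 280020; G_4 = 280020−1 = 280019
step 4: 280019 = 6^(6 + 1) + 2·6^2 + 6 + 5; sub 7 for 6: 7^(7 + 1) + 2·7^2 + 7 + 5; = 5764911; G_5 = 5764911−1 = 5764910
step 5: 5764910 = 7^(7 + 1) + 2·7^2 + 7 + 4; sub 8 for 7: 8^(8 + 1) + 2·8^2 + 8 + 4; = 134217868; G_6 = 134217868−1 = 134217867
step 6: 134217867 = 8^(8 + 1) + 2·8^2 + 8 + 3; sub 9 for 8: 9^(9 + 1) + 2·9^2 + 9 + 3; = 3486784575; G_7 = 3486784575−1 = 3486784574
step 7: 3486784574 = 9^(9 + 1) + 2·9^2 + 9 + 2; sub 10 for 9: 10^(10 + 1) + 2·10^2 + 10 + 2; = 100000000212; G_8 = 100000000212−1 = 100000000211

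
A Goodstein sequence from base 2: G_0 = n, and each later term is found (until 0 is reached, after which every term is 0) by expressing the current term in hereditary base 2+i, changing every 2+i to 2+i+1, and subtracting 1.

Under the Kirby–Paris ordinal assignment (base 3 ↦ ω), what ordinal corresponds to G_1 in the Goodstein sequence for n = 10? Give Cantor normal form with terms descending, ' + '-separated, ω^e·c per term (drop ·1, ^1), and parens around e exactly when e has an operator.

G_0=10  [base 2] 2^(2 + 1) + 2  →[2↦3]→  3^(3 + 1) + 3 = 84  −1 ⇒ G_1=83
G_1=83  [base 3] 3^(3 + 1) + 2  →[3↦4]→  4^(4 + 1) + 2 = 1026  −1 ⇒ G_2=1025

ω^(ω + 1) + 2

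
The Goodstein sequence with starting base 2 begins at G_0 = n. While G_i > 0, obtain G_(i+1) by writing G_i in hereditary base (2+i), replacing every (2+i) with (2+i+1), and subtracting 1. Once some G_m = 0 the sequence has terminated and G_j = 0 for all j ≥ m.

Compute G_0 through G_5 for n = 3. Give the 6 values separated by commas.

3, 3, 3, 2, 1, 0

3 —HB2→ 2 + 1 —bump→ 3 + 1 = 4 —(−1)→ 3
3 —HB3→ 3 —bump→ 4 = 4 —(−1)→ 3
3 —HB4→ 3 —bump→ 3 = 3 —(−1)→ 2
2 —HB5→ 2 —bump→ 2 = 2 —(−1)→ 1
1 —HB6→ 1 —bump→ 1 = 1 —(−1)→ 0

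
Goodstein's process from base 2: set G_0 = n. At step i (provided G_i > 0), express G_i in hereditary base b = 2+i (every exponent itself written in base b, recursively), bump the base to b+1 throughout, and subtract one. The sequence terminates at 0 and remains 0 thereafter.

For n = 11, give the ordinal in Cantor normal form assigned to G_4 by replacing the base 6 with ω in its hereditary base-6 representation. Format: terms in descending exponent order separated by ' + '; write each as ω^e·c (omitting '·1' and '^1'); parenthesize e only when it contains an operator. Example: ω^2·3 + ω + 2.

(0) 11|_2 = 2^(2 + 1) + 2 + 1 ↦ 3^(3 + 1) + 3 + 1|_3 = 85 ⇒ 84
(1) 84|_3 = 3^(3 + 1) + 3 ↦ 4^(4 + 1) + 4|_4 = 1028 ⇒ 1027
(2) 1027|_4 = 4^(4 + 1) + 3 ↦ 5^(5 + 1) + 3|_5 = 15628 ⇒ 15627
(3) 15627|_5 = 5^(5 + 1) + 2 ↦ 6^(6 + 1) + 2|_6 = 279938 ⇒ 279937
(4) 279937|_6 = 6^(6 + 1) + 1 ↦ 7^(7 + 1) + 1|_7 = 5764802 ⇒ 5764801

ω^(ω + 1) + 1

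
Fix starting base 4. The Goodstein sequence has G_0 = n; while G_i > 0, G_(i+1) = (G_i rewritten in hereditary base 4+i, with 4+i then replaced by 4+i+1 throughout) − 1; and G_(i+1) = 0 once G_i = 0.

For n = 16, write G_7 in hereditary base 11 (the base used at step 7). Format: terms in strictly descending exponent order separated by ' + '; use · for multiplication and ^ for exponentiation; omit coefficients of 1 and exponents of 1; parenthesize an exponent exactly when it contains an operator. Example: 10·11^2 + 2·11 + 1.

3·11 + 8

G_0 = 16. HB_4(16) = 4^2. Bump = 25. G_1 = 24.
G_1 = 24. HB_5(24) = 4·5 + 4. Bump = 28. G_2 = 27.
G_2 = 27. HB_6(27) = 4·6 + 3. Bump = 31. G_3 = 30.
G_3 = 30. HB_7(30) = 4·7 + 2. Bump = 34. G_4 = 33.
G_4 = 33. HB_8(33) = 4·8 + 1. Bump = 37. G_5 = 36.
G_5 = 36. HB_9(36) = 4·9. Bump = 40. G_6 = 39.
G_6 = 39. HB_10(39) = 3·10 + 9. Bump = 42. G_7 = 41.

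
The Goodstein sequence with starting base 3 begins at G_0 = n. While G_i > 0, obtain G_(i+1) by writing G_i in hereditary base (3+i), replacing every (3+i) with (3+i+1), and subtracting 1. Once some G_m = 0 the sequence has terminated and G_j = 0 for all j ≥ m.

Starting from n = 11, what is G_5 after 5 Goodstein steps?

43

i=0: 11 = 3^2 + 2 (b=3); 3→4: 4^2 + 2 = 18; 18−1 = 17
i=1: 17 = 4^2 + 1 (b=4); 4→5: 5^2 + 1 = 26; 26−1 = 25
i=2: 25 = 5^2 (b=5); 5→6: 6^2 = 36; 36−1 = 35
i=3: 35 = 5·6 + 5 (b=6); 6→7: 5·7 + 5 = 40; 40−1 = 39
i=4: 39 = 5·7 + 4 (b=7); 7→8: 5·8 + 4 = 44; 44−1 = 43
i=5: 43 = 5·8 + 3 (b=8); 8→9: 5·9 + 3 = 48; 48−1 = 47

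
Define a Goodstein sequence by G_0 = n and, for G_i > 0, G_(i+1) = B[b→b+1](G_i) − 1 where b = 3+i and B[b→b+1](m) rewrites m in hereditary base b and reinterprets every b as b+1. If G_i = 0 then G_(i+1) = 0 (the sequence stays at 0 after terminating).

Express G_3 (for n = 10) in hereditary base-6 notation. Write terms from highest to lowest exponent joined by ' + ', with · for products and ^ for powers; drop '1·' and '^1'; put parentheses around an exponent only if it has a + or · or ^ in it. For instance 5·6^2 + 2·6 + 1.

[0] 10 ≡ 3^2 + 1 (base 3). Lift 4: 17. −1: 16.
[1] 16 ≡ 4^2 (base 4). Lift 5: 25. −1: 24.
[2] 24 ≡ 4·5 + 4 (base 5). Lift 6: 28. −1: 27.
[3] 27 ≡ 4·6 + 3 (base 6). Lift 7: 31. −1: 30.

4·6 + 3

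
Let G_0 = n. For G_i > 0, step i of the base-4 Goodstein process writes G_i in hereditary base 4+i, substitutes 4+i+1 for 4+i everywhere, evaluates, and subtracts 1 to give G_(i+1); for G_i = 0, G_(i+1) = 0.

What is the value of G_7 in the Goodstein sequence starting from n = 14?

24

G_0 = 14. HB_4(14) = 3·4 + 2. Bump = 17. G_1 = 16.
G_1 = 16. HB_5(16) = 3·5 + 1. Bump = 19. G_2 = 18.
G_2 = 18. HB_6(18) = 3·6. Bump = 21. G_3 = 20.
G_3 = 20. HB_7(20) = 2·7 + 6. Bump = 22. G_4 = 21.
G_4 = 21. HB_8(21) = 2·8 + 5. Bump = 23. G_5 = 22.
G_5 = 22. HB_9(22) = 2·9 + 4. Bump = 24. G_6 = 23.
G_6 = 23. HB_10(23) = 2·10 + 3. Bump = 25. G_7 = 24.
G_7 = 24. HB_11(24) = 2·11 + 2. Bump = 26. G_8 = 25.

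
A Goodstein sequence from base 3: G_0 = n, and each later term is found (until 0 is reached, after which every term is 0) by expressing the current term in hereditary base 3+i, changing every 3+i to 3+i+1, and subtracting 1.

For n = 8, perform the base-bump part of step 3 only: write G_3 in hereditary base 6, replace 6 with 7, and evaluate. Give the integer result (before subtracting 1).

G_0=8  [base 3] 2·3 + 2  →[3↦4]→  2·4 + 2 = 10  −1 ⇒ G_1=9
G_1=9  [base 4] 2·4 + 1  →[4↦5]→  2·5 + 1 = 11  −1 ⇒ G_2=10
G_2=10  [base 5] 2·5  →[5↦6]→  2·6 = 12  −1 ⇒ G_3=11
G_3=11  [base 6] 6 + 5  →[6↦7]→  7 + 5 = 12  −1 ⇒ G_4=11

12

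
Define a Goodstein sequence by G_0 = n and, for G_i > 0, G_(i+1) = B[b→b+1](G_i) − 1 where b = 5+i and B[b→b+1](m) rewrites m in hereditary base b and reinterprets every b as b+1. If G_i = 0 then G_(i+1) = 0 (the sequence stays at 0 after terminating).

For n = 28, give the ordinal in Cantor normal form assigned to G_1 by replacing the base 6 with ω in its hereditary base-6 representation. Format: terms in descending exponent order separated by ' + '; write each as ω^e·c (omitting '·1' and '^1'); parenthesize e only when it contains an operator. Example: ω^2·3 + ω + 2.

base 5: 28 = 5^2 + 3; at 6: 6^2 + 3 = 39; next = 38
base 6: 38 = 6^2 + 2; at 7: 7^2 + 2 = 51; next = 50

ω^2 + 2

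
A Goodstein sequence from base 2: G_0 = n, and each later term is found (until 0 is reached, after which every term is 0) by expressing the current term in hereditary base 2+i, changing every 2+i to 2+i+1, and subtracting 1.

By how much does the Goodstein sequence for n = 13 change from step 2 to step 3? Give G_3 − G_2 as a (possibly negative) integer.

14813

[0] 13 ≡ 2^(2 + 1) + 2^2 + 1 (base 2). Lift 3: 109. −1: 108.
[1] 108 ≡ 3^(3 + 1) + 3^3 (base 3). Lift 4: 1280. −1: 1279.
[2] 1279 ≡ 4^(4 + 1) + 3·4^3 + 3·4^2 + 3·4 + 3 (base 4). Lift 5: 16093. −1: 16092.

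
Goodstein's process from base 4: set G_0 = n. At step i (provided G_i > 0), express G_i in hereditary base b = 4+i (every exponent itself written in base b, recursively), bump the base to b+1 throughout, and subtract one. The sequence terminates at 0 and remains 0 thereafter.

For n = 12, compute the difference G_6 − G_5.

G_0 = 12. HB_4(12) = 3·4. Bump = 15. G_1 = 14.
G_1 = 14. HB_5(14) = 2·5 + 4. Bump = 16. G_2 = 15.
G_2 = 15. HB_6(15) = 2·6 + 3. Bump = 17. G_3 = 16.
G_3 = 16. HB_7(16) = 2·7 + 2. Bump = 18. G_4 = 17.
G_4 = 17. HB_8(17) = 2·8 + 1. Bump = 19. G_5 = 18.
G_5 = 18. HB_9(18) = 2·9. Bump = 20. G_6 = 19.

1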